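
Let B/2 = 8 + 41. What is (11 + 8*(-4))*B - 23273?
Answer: -25331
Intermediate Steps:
B = 98 (B = 2*(8 + 41) = 2*49 = 98)
(11 + 8*(-4))*B - 23273 = (11 + 8*(-4))*98 - 23273 = (11 - 32)*98 - 23273 = -21*98 - 23273 = -2058 - 23273 = -25331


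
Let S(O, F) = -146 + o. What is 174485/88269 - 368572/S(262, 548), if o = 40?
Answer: 16275988639/4678257 ≈ 3479.1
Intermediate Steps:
S(O, F) = -106 (S(O, F) = -146 + 40 = -106)
174485/88269 - 368572/S(262, 548) = 174485/88269 - 368572/(-106) = 174485*(1/88269) - 368572*(-1/106) = 174485/88269 + 184286/53 = 16275988639/4678257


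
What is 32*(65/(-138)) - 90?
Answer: -7250/69 ≈ -105.07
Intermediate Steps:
32*(65/(-138)) - 90 = 32*(65*(-1/138)) - 90 = 32*(-65/138) - 90 = -1040/69 - 90 = -7250/69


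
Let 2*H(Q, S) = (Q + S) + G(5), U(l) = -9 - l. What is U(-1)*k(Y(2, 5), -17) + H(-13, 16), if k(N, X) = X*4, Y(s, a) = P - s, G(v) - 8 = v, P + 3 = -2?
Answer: 552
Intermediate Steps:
P = -5 (P = -3 - 2 = -5)
G(v) = 8 + v
Y(s, a) = -5 - s
H(Q, S) = 13/2 + Q/2 + S/2 (H(Q, S) = ((Q + S) + (8 + 5))/2 = ((Q + S) + 13)/2 = (13 + Q + S)/2 = 13/2 + Q/2 + S/2)
k(N, X) = 4*X
U(-1)*k(Y(2, 5), -17) + H(-13, 16) = (-9 - 1*(-1))*(4*(-17)) + (13/2 + (1/2)*(-13) + (1/2)*16) = (-9 + 1)*(-68) + (13/2 - 13/2 + 8) = -8*(-68) + 8 = 544 + 8 = 552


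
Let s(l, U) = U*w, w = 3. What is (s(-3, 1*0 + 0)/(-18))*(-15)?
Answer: 0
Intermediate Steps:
s(l, U) = 3*U (s(l, U) = U*3 = 3*U)
(s(-3, 1*0 + 0)/(-18))*(-15) = ((3*(1*0 + 0))/(-18))*(-15) = ((3*(0 + 0))*(-1/18))*(-15) = ((3*0)*(-1/18))*(-15) = (0*(-1/18))*(-15) = 0*(-15) = 0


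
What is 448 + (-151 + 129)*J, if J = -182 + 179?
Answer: 514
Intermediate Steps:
J = -3
448 + (-151 + 129)*J = 448 + (-151 + 129)*(-3) = 448 - 22*(-3) = 448 + 66 = 514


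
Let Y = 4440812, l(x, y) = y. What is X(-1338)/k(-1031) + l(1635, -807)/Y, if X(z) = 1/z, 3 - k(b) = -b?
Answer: -276389659/1527044259192 ≈ -0.00018100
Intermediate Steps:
k(b) = 3 + b (k(b) = 3 - (-1)*b = 3 + b)
X(-1338)/k(-1031) + l(1635, -807)/Y = 1/((-1338)*(3 - 1031)) - 807/4440812 = -1/1338/(-1028) - 807*1/4440812 = -1/1338*(-1/1028) - 807/4440812 = 1/1375464 - 807/4440812 = -276389659/1527044259192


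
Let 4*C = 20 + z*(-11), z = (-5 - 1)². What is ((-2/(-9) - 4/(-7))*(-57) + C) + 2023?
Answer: 39559/21 ≈ 1883.8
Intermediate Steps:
z = 36 (z = (-6)² = 36)
C = -94 (C = (20 + 36*(-11))/4 = (20 - 396)/4 = (¼)*(-376) = -94)
((-2/(-9) - 4/(-7))*(-57) + C) + 2023 = ((-2/(-9) - 4/(-7))*(-57) - 94) + 2023 = ((-2*(-⅑) - 4*(-⅐))*(-57) - 94) + 2023 = ((2/9 + 4/7)*(-57) - 94) + 2023 = ((50/63)*(-57) - 94) + 2023 = (-950/21 - 94) + 2023 = -2924/21 + 2023 = 39559/21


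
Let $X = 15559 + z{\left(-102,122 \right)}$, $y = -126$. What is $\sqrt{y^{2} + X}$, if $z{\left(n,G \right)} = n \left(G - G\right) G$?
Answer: $\sqrt{31435} \approx 177.3$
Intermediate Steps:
$z{\left(n,G \right)} = 0$ ($z{\left(n,G \right)} = n 0 G = 0 G = 0$)
$X = 15559$ ($X = 15559 + 0 = 15559$)
$\sqrt{y^{2} + X} = \sqrt{\left(-126\right)^{2} + 15559} = \sqrt{15876 + 15559} = \sqrt{31435}$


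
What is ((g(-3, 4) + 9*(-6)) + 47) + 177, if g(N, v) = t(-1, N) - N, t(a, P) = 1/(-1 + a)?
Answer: 345/2 ≈ 172.50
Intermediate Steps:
g(N, v) = -½ - N (g(N, v) = 1/(-1 - 1) - N = 1/(-2) - N = -½ - N)
((g(-3, 4) + 9*(-6)) + 47) + 177 = (((-½ - 1*(-3)) + 9*(-6)) + 47) + 177 = (((-½ + 3) - 54) + 47) + 177 = ((5/2 - 54) + 47) + 177 = (-103/2 + 47) + 177 = -9/2 + 177 = 345/2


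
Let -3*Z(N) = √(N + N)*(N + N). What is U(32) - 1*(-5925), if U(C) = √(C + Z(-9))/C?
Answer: 5925 + √(32 + 18*I*√2)/32 ≈ 5925.2 + 0.065885*I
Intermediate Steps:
Z(N) = -2*√2*N^(3/2)/3 (Z(N) = -√(N + N)*(N + N)/3 = -√(2*N)*2*N/3 = -√2*√N*2*N/3 = -2*√2*N^(3/2)/3)
U(C) = √(C + 18*I*√2)/C (U(C) = √(C - 2*√2*(-9)^(3/2)/3)/C = √(C - 2*√2*(-27*I)/3)/C = √(C + 18*I*√2)/C)
U(32) - 1*(-5925) = √(32 + 18*I*√2)/32 - 1*(-5925) = √(32 + 18*I*√2)/32 + 5925 = 5925 + √(32 + 18*I*√2)/32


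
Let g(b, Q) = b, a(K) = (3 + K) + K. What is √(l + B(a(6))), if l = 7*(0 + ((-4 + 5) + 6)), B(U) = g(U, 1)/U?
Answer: 5*√2 ≈ 7.0711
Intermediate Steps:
a(K) = 3 + 2*K
B(U) = 1 (B(U) = U/U = 1)
l = 49 (l = 7*(0 + (1 + 6)) = 7*(0 + 7) = 7*7 = 49)
√(l + B(a(6))) = √(49 + 1) = √50 = 5*√2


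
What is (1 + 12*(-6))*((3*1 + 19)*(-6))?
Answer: 9372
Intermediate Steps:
(1 + 12*(-6))*((3*1 + 19)*(-6)) = (1 - 72)*((3 + 19)*(-6)) = -1562*(-6) = -71*(-132) = 9372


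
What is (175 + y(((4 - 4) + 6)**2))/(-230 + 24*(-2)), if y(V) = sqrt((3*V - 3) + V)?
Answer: -175/278 - sqrt(141)/278 ≈ -0.67221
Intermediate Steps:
y(V) = sqrt(-3 + 4*V) (y(V) = sqrt((-3 + 3*V) + V) = sqrt(-3 + 4*V))
(175 + y(((4 - 4) + 6)**2))/(-230 + 24*(-2)) = (175 + sqrt(-3 + 4*((4 - 4) + 6)**2))/(-230 + 24*(-2)) = (175 + sqrt(-3 + 4*(0 + 6)**2))/(-230 - 48) = (175 + sqrt(-3 + 4*6**2))/(-278) = (175 + sqrt(-3 + 4*36))*(-1/278) = (175 + sqrt(-3 + 144))*(-1/278) = (175 + sqrt(141))*(-1/278) = -175/278 - sqrt(141)/278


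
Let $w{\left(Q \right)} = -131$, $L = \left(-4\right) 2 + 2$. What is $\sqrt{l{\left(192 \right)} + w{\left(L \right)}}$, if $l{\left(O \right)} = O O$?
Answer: $\sqrt{36733} \approx 191.66$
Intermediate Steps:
$l{\left(O \right)} = O^{2}$
$L = -6$ ($L = -8 + 2 = -6$)
$\sqrt{l{\left(192 \right)} + w{\left(L \right)}} = \sqrt{192^{2} - 131} = \sqrt{36864 - 131} = \sqrt{36733}$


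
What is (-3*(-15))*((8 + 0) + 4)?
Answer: 540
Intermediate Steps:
(-3*(-15))*((8 + 0) + 4) = 45*(8 + 4) = 45*12 = 540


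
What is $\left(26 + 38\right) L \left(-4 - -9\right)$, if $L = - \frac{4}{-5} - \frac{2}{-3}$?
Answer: $\frac{1408}{3} \approx 469.33$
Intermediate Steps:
$L = \frac{22}{15}$ ($L = \left(-4\right) \left(- \frac{1}{5}\right) - - \frac{2}{3} = \frac{4}{5} + \frac{2}{3} = \frac{22}{15} \approx 1.4667$)
$\left(26 + 38\right) L \left(-4 - -9\right) = \left(26 + 38\right) \frac{22 \left(-4 - -9\right)}{15} = 64 \frac{22 \left(-4 + 9\right)}{15} = 64 \cdot \frac{22}{15} \cdot 5 = 64 \cdot \frac{22}{3} = \frac{1408}{3}$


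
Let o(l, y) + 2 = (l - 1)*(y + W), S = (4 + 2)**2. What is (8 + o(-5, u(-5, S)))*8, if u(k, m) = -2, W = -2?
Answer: 240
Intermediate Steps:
S = 36 (S = 6**2 = 36)
o(l, y) = -2 + (-1 + l)*(-2 + y) (o(l, y) = -2 + (l - 1)*(y - 2) = -2 + (-1 + l)*(-2 + y))
(8 + o(-5, u(-5, S)))*8 = (8 + (-1*(-2) - 2*(-5) - 5*(-2)))*8 = (8 + (2 + 10 + 10))*8 = (8 + 22)*8 = 30*8 = 240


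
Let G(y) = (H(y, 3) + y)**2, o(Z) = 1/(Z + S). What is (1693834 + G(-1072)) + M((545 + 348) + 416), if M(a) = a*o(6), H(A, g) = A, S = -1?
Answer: 31454159/5 ≈ 6.2908e+6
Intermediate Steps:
o(Z) = 1/(-1 + Z) (o(Z) = 1/(Z - 1) = 1/(-1 + Z))
M(a) = a/5 (M(a) = a/(-1 + 6) = a/5)
G(y) = 4*y**2 (G(y) = (y + y)**2 = (2*y)**2 = 4*y**2)
(1693834 + G(-1072)) + M((545 + 348) + 416) = (1693834 + 4*(-1072)**2) + ((545 + 348) + 416)/5 = (1693834 + 4*1149184) + (893 + 416)/5 = (1693834 + 4596736) + (1/5)*1309 = 6290570 + 1309/5 = 31454159/5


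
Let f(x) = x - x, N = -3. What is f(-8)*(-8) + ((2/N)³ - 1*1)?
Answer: -35/27 ≈ -1.2963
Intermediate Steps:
f(x) = 0
f(-8)*(-8) + ((2/N)³ - 1*1) = 0*(-8) + ((2/(-3))³ - 1*1) = 0 + ((2*(-⅓))³ - 1) = 0 + ((-⅔)³ - 1) = 0 + (-8/27 - 1) = 0 - 35/27 = -35/27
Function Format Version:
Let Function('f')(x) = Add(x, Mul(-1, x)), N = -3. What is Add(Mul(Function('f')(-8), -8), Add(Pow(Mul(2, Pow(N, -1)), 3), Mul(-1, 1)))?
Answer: Rational(-35, 27) ≈ -1.2963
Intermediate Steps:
Function('f')(x) = 0
Add(Mul(Function('f')(-8), -8), Add(Pow(Mul(2, Pow(N, -1)), 3), Mul(-1, 1))) = Add(Mul(0, -8), Add(Pow(Mul(2, Pow(-3, -1)), 3), Mul(-1, 1))) = Add(0, Add(Pow(Mul(2, Rational(-1, 3)), 3), -1)) = Add(0, Add(Pow(Rational(-2, 3), 3), -1)) = Add(0, Add(Rational(-8, 27), -1)) = Add(0, Rational(-35, 27)) = Rational(-35, 27)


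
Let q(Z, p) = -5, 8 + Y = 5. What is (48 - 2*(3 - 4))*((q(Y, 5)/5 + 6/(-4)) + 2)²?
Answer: 25/2 ≈ 12.500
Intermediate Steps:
Y = -3 (Y = -8 + 5 = -3)
(48 - 2*(3 - 4))*((q(Y, 5)/5 + 6/(-4)) + 2)² = (48 - 2*(3 - 4))*((-5/5 + 6/(-4)) + 2)² = (48 - 2*(-1))*((-5*⅕ + 6*(-¼)) + 2)² = (48 + 2)*((-1 - 3/2) + 2)² = 50*(-5/2 + 2)² = 50*(-½)² = 50*(¼) = 25/2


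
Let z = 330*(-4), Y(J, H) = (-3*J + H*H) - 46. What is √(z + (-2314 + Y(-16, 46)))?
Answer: 2*I*√379 ≈ 38.936*I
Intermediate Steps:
Y(J, H) = -46 + H² - 3*J (Y(J, H) = (-3*J + H²) - 46 = (H² - 3*J) - 46 = -46 + H² - 3*J)
z = -1320
√(z + (-2314 + Y(-16, 46))) = √(-1320 + (-2314 + (-46 + 46² - 3*(-16)))) = √(-1320 + (-2314 + (-46 + 2116 + 48))) = √(-1320 + (-2314 + 2118)) = √(-1320 - 196) = √(-1516) = 2*I*√379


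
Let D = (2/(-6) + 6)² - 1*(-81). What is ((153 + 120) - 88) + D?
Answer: 2683/9 ≈ 298.11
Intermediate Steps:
D = 1018/9 (D = (2*(-⅙) + 6)² + 81 = (-⅓ + 6)² + 81 = (17/3)² + 81 = 289/9 + 81 = 1018/9 ≈ 113.11)
((153 + 120) - 88) + D = ((153 + 120) - 88) + 1018/9 = (273 - 88) + 1018/9 = 185 + 1018/9 = 2683/9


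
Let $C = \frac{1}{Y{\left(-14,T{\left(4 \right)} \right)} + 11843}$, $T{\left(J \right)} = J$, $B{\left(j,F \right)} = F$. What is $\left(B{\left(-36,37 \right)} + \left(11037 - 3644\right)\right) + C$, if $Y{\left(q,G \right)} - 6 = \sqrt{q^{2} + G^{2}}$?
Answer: $\frac{1043161528119}{140398589} - \frac{2 \sqrt{53}}{140398589} \approx 7430.0$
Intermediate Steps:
$Y{\left(q,G \right)} = 6 + \sqrt{G^{2} + q^{2}}$ ($Y{\left(q,G \right)} = 6 + \sqrt{q^{2} + G^{2}} = 6 + \sqrt{G^{2} + q^{2}}$)
$C = \frac{1}{11849 + 2 \sqrt{53}}$ ($C = \frac{1}{\left(6 + \sqrt{4^{2} + \left(-14\right)^{2}}\right) + 11843} = \frac{1}{\left(6 + \sqrt{16 + 196}\right) + 11843} = \frac{1}{\left(6 + \sqrt{212}\right) + 11843} = \frac{1}{\left(6 + 2 \sqrt{53}\right) + 11843} = \frac{1}{11849 + 2 \sqrt{53}} \approx 8.4292 \cdot 10^{-5}$)
$\left(B{\left(-36,37 \right)} + \left(11037 - 3644\right)\right) + C = \left(37 + \left(11037 - 3644\right)\right) + \left(\frac{11849}{140398589} - \frac{2 \sqrt{53}}{140398589}\right) = \left(37 + 7393\right) + \left(\frac{11849}{140398589} - \frac{2 \sqrt{53}}{140398589}\right) = 7430 + \left(\frac{11849}{140398589} - \frac{2 \sqrt{53}}{140398589}\right) = \frac{1043161528119}{140398589} - \frac{2 \sqrt{53}}{140398589}$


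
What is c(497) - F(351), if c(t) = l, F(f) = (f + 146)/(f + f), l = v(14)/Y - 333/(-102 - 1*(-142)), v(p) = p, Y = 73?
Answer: -9061519/1024920 ≈ -8.8412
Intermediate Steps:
l = -23749/2920 (l = 14/73 - 333/(-102 - 1*(-142)) = 14*(1/73) - 333/(-102 + 142) = 14/73 - 333/40 = -23749/2920 ≈ -8.1332)
F(f) = (146 + f)/(2*f) (F(f) = (146 + f)/((2*f)) = (146 + f)*(1/(2*f)) = (146 + f)/(2*f))
c(t) = -23749/2920
c(497) - F(351) = -23749/2920 - (146 + 351)/(2*351) = -23749/2920 - 497/(2*351) = -23749/2920 - 1*497/702 = -23749/2920 - 497/702 = -9061519/1024920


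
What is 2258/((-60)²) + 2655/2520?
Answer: 10589/6300 ≈ 1.6808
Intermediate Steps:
2258/((-60)²) + 2655/2520 = 2258/3600 + 2655*(1/2520) = 2258*(1/3600) + 59/56 = 1129/1800 + 59/56 = 10589/6300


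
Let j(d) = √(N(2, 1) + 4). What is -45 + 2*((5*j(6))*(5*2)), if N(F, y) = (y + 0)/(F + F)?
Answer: -45 + 50*√17 ≈ 161.16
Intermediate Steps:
N(F, y) = y/(2*F) (N(F, y) = y/((2*F)) = y*(1/(2*F)) = y/(2*F))
j(d) = √17/2 (j(d) = √((½)*1/2 + 4) = √((½)*1*(½) + 4) = √(¼ + 4) = √(17/4) = √17/2)
-45 + 2*((5*j(6))*(5*2)) = -45 + 2*((5*(√17/2))*(5*2)) = -45 + 2*((5*√17/2)*10) = -45 + 2*(25*√17) = -45 + 50*√17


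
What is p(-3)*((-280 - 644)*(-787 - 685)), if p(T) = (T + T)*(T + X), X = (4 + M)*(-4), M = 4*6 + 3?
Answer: 1036417536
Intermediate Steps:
M = 27 (M = 24 + 3 = 27)
X = -124 (X = (4 + 27)*(-4) = 31*(-4) = -124)
p(T) = 2*T*(-124 + T) (p(T) = (T + T)*(T - 124) = (2*T)*(-124 + T) = 2*T*(-124 + T))
p(-3)*((-280 - 644)*(-787 - 685)) = (2*(-3)*(-124 - 3))*((-280 - 644)*(-787 - 685)) = (2*(-3)*(-127))*(-924*(-1472)) = 762*1360128 = 1036417536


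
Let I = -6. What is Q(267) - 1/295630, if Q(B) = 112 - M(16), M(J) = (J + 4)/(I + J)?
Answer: 32519299/295630 ≈ 110.00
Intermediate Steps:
M(J) = (4 + J)/(-6 + J) (M(J) = (J + 4)/(-6 + J) = (4 + J)/(-6 + J))
Q(B) = 110 (Q(B) = 112 - (4 + 16)/(-6 + 16) = 112 - 20/10 = 112 - 1*2 = 112 - 2 = 110)
Q(267) - 1/295630 = 110 - 1/295630 = 32519299/295630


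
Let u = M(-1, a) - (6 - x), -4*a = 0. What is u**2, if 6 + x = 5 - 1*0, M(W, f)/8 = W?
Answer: 225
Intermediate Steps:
a = 0 (a = -1/4*0 = 0)
M(W, f) = 8*W
x = -1 (x = -6 + (5 - 1*0) = -6 + (5 + 0) = -6 + 5 = -1)
u = -15 (u = 8*(-1) - (6 - 1*(-1)) = -8 - (6 + 1) = -8 - 1*7 = -8 - 7 = -15)
u**2 = (-15)**2 = 225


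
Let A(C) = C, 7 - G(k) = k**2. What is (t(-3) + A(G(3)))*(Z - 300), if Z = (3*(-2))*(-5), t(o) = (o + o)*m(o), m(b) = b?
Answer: -4320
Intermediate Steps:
G(k) = 7 - k**2
t(o) = 2*o**2 (t(o) = (o + o)*o = (2*o)*o = 2*o**2)
Z = 30 (Z = -6*(-5) = 30)
(t(-3) + A(G(3)))*(Z - 300) = (2*(-3)**2 + (7 - 1*3**2))*(30 - 300) = (2*9 + (7 - 1*9))*(-270) = (18 + (7 - 9))*(-270) = (18 - 2)*(-270) = 16*(-270) = -4320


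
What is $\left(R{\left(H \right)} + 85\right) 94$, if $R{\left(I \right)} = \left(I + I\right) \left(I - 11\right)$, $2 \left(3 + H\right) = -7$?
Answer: $29375$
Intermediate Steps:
$H = - \frac{13}{2}$ ($H = -3 + \frac{1}{2} \left(-7\right) = -3 - \frac{7}{2} = - \frac{13}{2} \approx -6.5$)
$R{\left(I \right)} = 2 I \left(-11 + I\right)$
$\left(R{\left(H \right)} + 85\right) 94 = \left(2 \left(- \frac{13}{2}\right) \left(-11 - \frac{13}{2}\right) + 85\right) 94 = \left(2 \left(- \frac{13}{2}\right) \left(- \frac{35}{2}\right) + 85\right) 94 = \left(\frac{455}{2} + 85\right) 94 = \frac{625}{2} \cdot 94 = 29375$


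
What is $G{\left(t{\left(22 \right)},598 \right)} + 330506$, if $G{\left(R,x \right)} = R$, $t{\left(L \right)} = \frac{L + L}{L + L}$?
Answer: $330507$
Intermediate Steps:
$t{\left(L \right)} = 1$ ($t{\left(L \right)} = \frac{2 L}{2 L} = 2 L \frac{1}{2 L} = 1$)
$G{\left(t{\left(22 \right)},598 \right)} + 330506 = 1 + 330506 = 330507$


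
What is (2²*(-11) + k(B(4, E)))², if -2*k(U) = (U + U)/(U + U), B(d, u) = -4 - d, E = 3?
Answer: 7921/4 ≈ 1980.3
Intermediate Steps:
k(U) = -½ (k(U) = -(U + U)/(2*(U + U)) = -2*U/(2*(2*U)) = -2*U*1/(2*U)/2 = -½*1 = -½)
(2²*(-11) + k(B(4, E)))² = (2²*(-11) - ½)² = (4*(-11) - ½)² = (-44 - ½)² = (-89/2)² = 7921/4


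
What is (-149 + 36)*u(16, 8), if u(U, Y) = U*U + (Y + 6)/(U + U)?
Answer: -463639/16 ≈ -28977.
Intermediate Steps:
u(U, Y) = U**2 + (6 + Y)/(2*U) (u(U, Y) = U**2 + (6 + Y)/((2*U)) = U**2 + (6 + Y)*(1/(2*U)) = U**2 + (6 + Y)/(2*U))
(-149 + 36)*u(16, 8) = (-149 + 36)*((3 + 16**3 + (1/2)*8)/16) = -113*(3 + 4096 + 4)/16 = -113*4103/16 = -463639/16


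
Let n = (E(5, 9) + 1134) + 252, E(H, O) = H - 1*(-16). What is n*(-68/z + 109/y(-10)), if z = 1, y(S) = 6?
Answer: -140231/2 ≈ -70116.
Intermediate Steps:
E(H, O) = 16 + H (E(H, O) = H + 16 = 16 + H)
n = 1407 (n = ((16 + 5) + 1134) + 252 = (21 + 1134) + 252 = 1155 + 252 = 1407)
n*(-68/z + 109/y(-10)) = 1407*(-68/1 + 109/6) = 1407*(-68*1 + 109*(1/6)) = 1407*(-68 + 109/6) = 1407*(-299/6) = -140231/2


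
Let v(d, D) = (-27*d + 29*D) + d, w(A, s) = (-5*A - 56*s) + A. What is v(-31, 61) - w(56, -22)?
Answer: 1567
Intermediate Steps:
w(A, s) = -56*s - 4*A (w(A, s) = (-56*s - 5*A) + A = -56*s - 4*A)
v(d, D) = -26*d + 29*D
v(-31, 61) - w(56, -22) = (-26*(-31) + 29*61) - (-56*(-22) - 4*56) = (806 + 1769) - (1232 - 224) = 2575 - 1*1008 = 2575 - 1008 = 1567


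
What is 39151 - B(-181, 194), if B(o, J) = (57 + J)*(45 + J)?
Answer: -20838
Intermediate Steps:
B(o, J) = (45 + J)*(57 + J)
39151 - B(-181, 194) = 39151 - (2565 + 194² + 102*194) = 39151 - (2565 + 37636 + 19788) = 39151 - 1*59989 = 39151 - 59989 = -20838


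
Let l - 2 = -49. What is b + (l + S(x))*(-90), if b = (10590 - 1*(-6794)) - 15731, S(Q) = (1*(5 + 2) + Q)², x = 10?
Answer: -20127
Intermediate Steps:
l = -47 (l = 2 - 49 = -47)
S(Q) = (7 + Q)² (S(Q) = (1*7 + Q)² = (7 + Q)²)
b = 1653 (b = (10590 + 6794) - 15731 = 17384 - 15731 = 1653)
b + (l + S(x))*(-90) = 1653 + (-47 + (7 + 10)²)*(-90) = 1653 + (-47 + 17²)*(-90) = 1653 + (-47 + 289)*(-90) = 1653 + 242*(-90) = 1653 - 21780 = -20127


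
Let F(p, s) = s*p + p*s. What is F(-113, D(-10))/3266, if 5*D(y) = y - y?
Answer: 0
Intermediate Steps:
D(y) = 0 (D(y) = (y - y)/5 = (⅕)*0 = 0)
F(p, s) = 2*p*s (F(p, s) = p*s + p*s = 2*p*s)
F(-113, D(-10))/3266 = (2*(-113)*0)/3266 = 0*(1/3266) = 0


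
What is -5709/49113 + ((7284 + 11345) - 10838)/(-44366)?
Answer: -30282137/103759398 ≈ -0.29185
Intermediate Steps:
-5709/49113 + ((7284 + 11345) - 10838)/(-44366) = -5709*1/49113 + (18629 - 10838)*(-1/44366) = -1903/16371 + 7791*(-1/44366) = -1903/16371 - 1113/6338 = -30282137/103759398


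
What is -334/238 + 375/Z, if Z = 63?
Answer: 232/51 ≈ 4.5490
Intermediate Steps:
-334/238 + 375/Z = -334/238 + 375/63 = -334*1/238 + 375*(1/63) = -167/119 + 125/21 = 232/51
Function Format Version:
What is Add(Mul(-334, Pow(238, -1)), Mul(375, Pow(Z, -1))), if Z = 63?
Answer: Rational(232, 51) ≈ 4.5490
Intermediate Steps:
Add(Mul(-334, Pow(238, -1)), Mul(375, Pow(Z, -1))) = Add(Mul(-334, Pow(238, -1)), Mul(375, Pow(63, -1))) = Add(Mul(-334, Rational(1, 238)), Mul(375, Rational(1, 63))) = Add(Rational(-167, 119), Rational(125, 21)) = Rational(232, 51)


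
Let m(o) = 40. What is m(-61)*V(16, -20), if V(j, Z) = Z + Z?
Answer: -1600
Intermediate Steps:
V(j, Z) = 2*Z
m(-61)*V(16, -20) = 40*(2*(-20)) = 40*(-40) = -1600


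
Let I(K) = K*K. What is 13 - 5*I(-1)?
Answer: 8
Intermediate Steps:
I(K) = K²
13 - 5*I(-1) = 13 - 5*(-1)² = 13 - 5*1 = 13 - 5 = 8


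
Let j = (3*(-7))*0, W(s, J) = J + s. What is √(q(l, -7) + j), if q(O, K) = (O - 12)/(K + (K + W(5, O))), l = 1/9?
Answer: √535/20 ≈ 1.1565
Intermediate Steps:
j = 0 (j = -21*0 = 0)
l = ⅑ ≈ 0.11111
q(O, K) = (-12 + O)/(5 + O + 2*K) (q(O, K) = (O - 12)/(K + (K + (O + 5))) = (-12 + O)/(K + (K + (5 + O))) = (-12 + O)/(K + (5 + K + O)) = (-12 + O)/(5 + O + 2*K))
√(q(l, -7) + j) = √((-12 + ⅑)/(5 + ⅑ + 2*(-7)) + 0) = √(-107/9/(5 + ⅑ - 14) + 0) = √(-107/9/(-80/9) + 0) = √(-9/80*(-107/9) + 0) = √(107/80 + 0) = √(107/80) = √535/20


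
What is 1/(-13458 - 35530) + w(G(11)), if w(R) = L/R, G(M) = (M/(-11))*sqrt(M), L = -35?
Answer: -1/48988 + 35*sqrt(11)/11 ≈ 10.553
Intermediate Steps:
G(M) = -M**(3/2)/11 (G(M) = (M*(-1/11))*sqrt(M) = (-M/11)*sqrt(M) = -M**(3/2)/11)
w(R) = -35/R
1/(-13458 - 35530) + w(G(11)) = 1/(-13458 - 35530) - 35*(-sqrt(11)/11) = 1/(-48988) - 35*(-sqrt(11)/11) = -1/48988 - 35*(-sqrt(11)/11) = -1/48988 - (-35)*sqrt(11)/11 = -1/48988 + 35*sqrt(11)/11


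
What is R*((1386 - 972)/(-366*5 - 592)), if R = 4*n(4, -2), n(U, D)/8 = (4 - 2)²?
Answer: -26496/1211 ≈ -21.879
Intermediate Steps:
n(U, D) = 32 (n(U, D) = 8*(4 - 2)² = 8*2² = 8*4 = 32)
R = 128 (R = 4*32 = 128)
R*((1386 - 972)/(-366*5 - 592)) = 128*((1386 - 972)/(-366*5 - 592)) = 128*(414/(-1830 - 592)) = 128*(414/(-2422)) = 128*(414*(-1/2422)) = 128*(-207/1211) = -26496/1211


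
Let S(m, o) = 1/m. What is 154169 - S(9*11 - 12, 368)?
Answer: 13412702/87 ≈ 1.5417e+5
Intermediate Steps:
154169 - S(9*11 - 12, 368) = 154169 - 1/(9*11 - 12) = 154169 - 1/(99 - 12) = 154169 - 1/87 = 13412702/87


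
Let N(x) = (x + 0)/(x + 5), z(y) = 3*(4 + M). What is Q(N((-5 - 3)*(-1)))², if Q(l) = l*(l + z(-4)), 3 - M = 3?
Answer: 1721344/28561 ≈ 60.269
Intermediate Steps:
M = 0 (M = 3 - 1*3 = 3 - 3 = 0)
z(y) = 12 (z(y) = 3*(4 + 0) = 3*4 = 12)
N(x) = x/(5 + x)
Q(l) = l*(12 + l) (Q(l) = l*(l + 12) = l*(12 + l))
Q(N((-5 - 3)*(-1)))² = ((((-5 - 3)*(-1))/(5 + (-5 - 3)*(-1)))*(12 + ((-5 - 3)*(-1))/(5 + (-5 - 3)*(-1))))² = (((-8*(-1))/(5 - 8*(-1)))*(12 + (-8*(-1))/(5 - 8*(-1))))² = ((8/(5 + 8))*(12 + 8/(5 + 8)))² = ((8/13)*(12 + 8/13))² = ((8*(1/13))*(12 + 8*(1/13)))² = (8*(12 + 8/13)/13)² = ((8/13)*(164/13))² = (1312/169)² = 1721344/28561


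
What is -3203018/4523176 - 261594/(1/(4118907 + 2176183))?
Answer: -532041088480779427/323084 ≈ -1.6468e+12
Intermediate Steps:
-3203018/4523176 - 261594/(1/(4118907 + 2176183)) = -3203018*1/4523176 - 261594/(1/6295090) = -228787/323084 - 261594/1/6295090 = -228787/323084 - 261594*6295090 = -228787/323084 - 1646757773460 = -532041088480779427/323084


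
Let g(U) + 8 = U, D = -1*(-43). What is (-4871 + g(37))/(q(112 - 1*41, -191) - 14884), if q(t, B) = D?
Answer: 538/1649 ≈ 0.32626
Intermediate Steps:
D = 43
g(U) = -8 + U
q(t, B) = 43
(-4871 + g(37))/(q(112 - 1*41, -191) - 14884) = (-4871 + (-8 + 37))/(43 - 14884) = (-4871 + 29)/(-14841) = -4842*(-1/14841) = 538/1649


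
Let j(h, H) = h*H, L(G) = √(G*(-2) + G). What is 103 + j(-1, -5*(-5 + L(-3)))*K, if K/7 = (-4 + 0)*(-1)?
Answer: -597 + 140*√3 ≈ -354.51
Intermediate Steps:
K = 28 (K = 7*((-4 + 0)*(-1)) = 7*(-4*(-1)) = 7*4 = 28)
L(G) = √(-G) (L(G) = √(-2*G + G) = √(-G))
j(h, H) = H*h
103 + j(-1, -5*(-5 + L(-3)))*K = 103 + (-5*(-5 + √(-1*(-3)))*(-1))*28 = 103 + (-5*(-5 + √3)*(-1))*28 = 103 + ((25 - 5*√3)*(-1))*28 = 103 + (-25 + 5*√3)*28 = 103 + (-700 + 140*√3) = -597 + 140*√3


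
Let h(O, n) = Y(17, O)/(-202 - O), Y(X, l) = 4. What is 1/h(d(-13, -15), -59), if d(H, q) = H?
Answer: -189/4 ≈ -47.250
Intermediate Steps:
h(O, n) = 4/(-202 - O)
1/h(d(-13, -15), -59) = 1/(-4/(202 - 13)) = 1/(-4/189) = -189/4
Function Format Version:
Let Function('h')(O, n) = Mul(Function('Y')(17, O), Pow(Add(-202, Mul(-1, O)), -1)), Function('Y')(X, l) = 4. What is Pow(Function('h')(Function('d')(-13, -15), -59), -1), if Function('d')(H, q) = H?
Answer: Rational(-189, 4) ≈ -47.250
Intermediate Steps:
Function('h')(O, n) = Mul(4, Pow(Add(-202, Mul(-1, O)), -1))
Pow(Function('h')(Function('d')(-13, -15), -59), -1) = Pow(Mul(-4, Pow(Add(202, -13), -1)), -1) = Pow(Mul(-4, Pow(189, -1)), -1) = Pow(Mul(-4, Rational(1, 189)), -1) = Pow(Rational(-4, 189), -1) = Rational(-189, 4)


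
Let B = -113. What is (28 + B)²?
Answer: 7225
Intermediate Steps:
(28 + B)² = (28 - 113)² = (-85)² = 7225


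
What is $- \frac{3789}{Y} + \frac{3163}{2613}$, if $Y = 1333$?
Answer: $- \frac{5684378}{3483129} \approx -1.632$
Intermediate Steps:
$- \frac{3789}{Y} + \frac{3163}{2613} = - \frac{3789}{1333} + \frac{3163}{2613} = - \frac{5684378}{3483129}$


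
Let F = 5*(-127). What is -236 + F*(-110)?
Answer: 69614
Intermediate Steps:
F = -635
-236 + F*(-110) = -236 - 635*(-110) = -236 + 69850 = 69614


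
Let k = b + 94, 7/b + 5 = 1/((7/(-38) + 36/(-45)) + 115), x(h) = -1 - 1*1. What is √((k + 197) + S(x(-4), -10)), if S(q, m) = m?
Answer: 2*√1307511683/4325 ≈ 16.721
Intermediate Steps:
x(h) = -2 (x(h) = -1 - 1 = -2)
b = -151641/108125 (b = 7/(-5 + 1/((7/(-38) + 36/(-45)) + 115)) = 7/(-5 + 1/((7*(-1/38) + 36*(-1/45)) + 115)) = 7/(-5 + 1/((-7/38 - ⅘) + 115)) = 7/(-5 + 1/(-187/190 + 115)) = 7/(-5 + 1/(21663/190)) = 7/(-5 + 190/21663) = 7/(-108125/21663) = 7*(-21663/108125) = -151641/108125 ≈ -1.4025)
k = 10012109/108125 (k = -151641/108125 + 94 = 10012109/108125 ≈ 92.598)
√((k + 197) + S(x(-4), -10)) = √((10012109/108125 + 197) - 10) = √(31312734/108125 - 10) = √(30231484/108125) = 2*√1307511683/4325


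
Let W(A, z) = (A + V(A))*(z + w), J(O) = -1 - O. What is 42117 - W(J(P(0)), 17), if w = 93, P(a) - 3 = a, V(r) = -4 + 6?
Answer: 42337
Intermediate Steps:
V(r) = 2
P(a) = 3 + a
W(A, z) = (2 + A)*(93 + z) (W(A, z) = (A + 2)*(z + 93) = (2 + A)*(93 + z))
42117 - W(J(P(0)), 17) = 42117 - (186 + 2*17 + 93*(-1 - (3 + 0)) + (-1 - (3 + 0))*17) = 42117 - (186 + 34 + 93*(-1 - 1*3) + (-1 - 1*3)*17) = 42117 - (186 + 34 + 93*(-1 - 3) + (-1 - 3)*17) = 42117 - (186 + 34 + 93*(-4) - 4*17) = 42117 - (186 + 34 - 372 - 68) = 42117 - 1*(-220) = 42117 + 220 = 42337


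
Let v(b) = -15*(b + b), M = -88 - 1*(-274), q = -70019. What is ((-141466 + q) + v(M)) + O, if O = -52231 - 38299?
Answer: -307595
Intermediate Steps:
M = 186 (M = -88 + 274 = 186)
O = -90530
v(b) = -30*b
((-141466 + q) + v(M)) + O = ((-141466 - 70019) - 30*186) - 90530 = (-211485 - 5580) - 90530 = -217065 - 90530 = -307595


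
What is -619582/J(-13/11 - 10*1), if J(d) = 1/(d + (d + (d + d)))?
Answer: 304834344/11 ≈ 2.7712e+7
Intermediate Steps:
J(d) = 1/(4*d) (J(d) = 1/(d + (d + 2*d)) = 1/(d + 3*d) = 1/(4*d))
-619582/J(-13/11 - 10*1) = -619582/(1/(4*(-13/11 - 10*1))) = -619582/(1/(4*(-13*1/11 - 10))) = -619582/(1/(4*(-13/11 - 10))) = -619582/(1/(4*(-123/11))) = -619582/((¼)*(-11/123)) = -619582/(-11/492) = -619582*(-492/11) = 304834344/11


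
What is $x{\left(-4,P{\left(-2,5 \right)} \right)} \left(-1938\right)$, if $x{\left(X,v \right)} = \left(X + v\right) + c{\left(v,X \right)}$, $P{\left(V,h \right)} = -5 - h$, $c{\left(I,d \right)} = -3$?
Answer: $32946$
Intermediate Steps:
$x{\left(X,v \right)} = -3 + X + v$ ($x{\left(X,v \right)} = \left(X + v\right) - 3 = -3 + X + v$)
$x{\left(-4,P{\left(-2,5 \right)} \right)} \left(-1938\right) = \left(-3 - 4 - 10\right) \left(-1938\right) = \left(-17\right) \left(-1938\right) = 32946$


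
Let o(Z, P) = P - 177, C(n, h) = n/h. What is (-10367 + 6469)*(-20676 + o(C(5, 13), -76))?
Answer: 81581242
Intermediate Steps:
o(Z, P) = -177 + P
(-10367 + 6469)*(-20676 + o(C(5, 13), -76)) = (-10367 + 6469)*(-20676 + (-177 - 76)) = -3898*(-20676 - 253) = -3898*(-20929) = 81581242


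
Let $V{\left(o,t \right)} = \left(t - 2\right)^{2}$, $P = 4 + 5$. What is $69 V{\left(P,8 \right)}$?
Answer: $2484$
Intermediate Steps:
$P = 9$
$V{\left(o,t \right)} = \left(-2 + t\right)^{2}$
$69 V{\left(P,8 \right)} = 69 \left(-2 + 8\right)^{2} = 69 \cdot 6^{2} = 69 \cdot 36 = 2484$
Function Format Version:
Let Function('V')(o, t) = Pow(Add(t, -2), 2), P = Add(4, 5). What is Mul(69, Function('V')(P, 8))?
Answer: 2484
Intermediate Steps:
P = 9
Function('V')(o, t) = Pow(Add(-2, t), 2)
Mul(69, Function('V')(P, 8)) = Mul(69, Pow(Add(-2, 8), 2)) = Mul(69, Pow(6, 2)) = Mul(69, 36) = 2484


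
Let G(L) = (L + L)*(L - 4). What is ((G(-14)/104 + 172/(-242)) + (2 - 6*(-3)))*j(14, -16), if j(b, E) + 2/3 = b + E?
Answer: -101240/1573 ≈ -64.361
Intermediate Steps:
j(b, E) = -⅔ + E + b (j(b, E) = -⅔ + (b + E) = -⅔ + (E + b) = -⅔ + E + b)
G(L) = 2*L*(-4 + L) (G(L) = (2*L)*(-4 + L) = 2*L*(-4 + L))
((G(-14)/104 + 172/(-242)) + (2 - 6*(-3)))*j(14, -16) = (((2*(-14)*(-4 - 14))/104 + 172/(-242)) + (2 - 6*(-3)))*(-⅔ - 16 + 14) = (((2*(-14)*(-18))*(1/104) + 172*(-1/242)) + (2 + 18))*(-8/3) = ((504*(1/104) - 86/121) + 20)*(-8/3) = ((63/13 - 86/121) + 20)*(-8/3) = (6505/1573 + 20)*(-8/3) = (37965/1573)*(-8/3) = -101240/1573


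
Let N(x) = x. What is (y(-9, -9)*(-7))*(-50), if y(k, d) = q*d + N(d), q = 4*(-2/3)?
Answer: 5250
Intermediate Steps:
q = -8/3 (q = 4*(-2*⅓) = 4*(-⅔) = -8/3 ≈ -2.6667)
y(k, d) = -5*d/3 (y(k, d) = -8*d/3 + d = -5*d/3)
(y(-9, -9)*(-7))*(-50) = (-5/3*(-9)*(-7))*(-50) = (15*(-7))*(-50) = -105*(-50) = 5250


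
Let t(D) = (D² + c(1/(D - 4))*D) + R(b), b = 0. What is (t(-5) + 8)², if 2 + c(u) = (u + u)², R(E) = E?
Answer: 11992369/6561 ≈ 1827.8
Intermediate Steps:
c(u) = -2 + 4*u² (c(u) = -2 + (u + u)² = -2 + (2*u)² = -2 + 4*u²)
t(D) = D² + D*(-2 + 4/(-4 + D)²) (t(D) = (D² + (-2 + 4*(1/(D - 4))²)*D) + 0 = (D² + (-2 + 4*(1/(-4 + D))²)*D) + 0 = (D² + (-2 + 4/(-4 + D)²)*D) + 0 = (D² + D*(-2 + 4/(-4 + D)²)) + 0 = D² + D*(-2 + 4/(-4 + D)²))
(t(-5) + 8)² = (((-5)² - 2*(-5) + 4*(-5)/(-4 - 5)²) + 8)² = ((25 + 10 + 4*(-5)/(-9)²) + 8)² = ((25 + 10 + 4*(-5)*(1/81)) + 8)² = ((25 + 10 - 20/81) + 8)² = (2815/81 + 8)² = (3463/81)² = 11992369/6561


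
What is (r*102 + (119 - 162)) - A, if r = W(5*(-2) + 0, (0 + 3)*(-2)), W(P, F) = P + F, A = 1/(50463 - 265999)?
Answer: -361022799/215536 ≈ -1675.0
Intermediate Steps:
A = -1/215536 (A = 1/(-215536) = -1/215536 ≈ -4.6396e-6)
W(P, F) = F + P
r = -16 (r = (0 + 3)*(-2) + (5*(-2) + 0) = 3*(-2) + (-10 + 0) = -6 - 10 = -16)
(r*102 + (119 - 162)) - A = (-16*102 + (119 - 162)) - 1*(-1/215536) = (-1632 - 43) + 1/215536 = -1675 + 1/215536 = -361022799/215536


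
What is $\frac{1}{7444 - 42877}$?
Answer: $- \frac{1}{35433} \approx -2.8222 \cdot 10^{-5}$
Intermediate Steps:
$\frac{1}{7444 - 42877} = \frac{1}{-35433} = - \frac{1}{35433}$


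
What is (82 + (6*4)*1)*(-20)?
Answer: -2120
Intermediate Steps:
(82 + (6*4)*1)*(-20) = (82 + 24*1)*(-20) = (82 + 24)*(-20) = 106*(-20) = -2120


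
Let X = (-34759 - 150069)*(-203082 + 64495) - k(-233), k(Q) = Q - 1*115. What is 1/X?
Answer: 1/25614758384 ≈ 3.9040e-11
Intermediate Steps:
k(Q) = -115 + Q (k(Q) = Q - 115 = -115 + Q)
X = 25614758384 (X = (-34759 - 150069)*(-203082 + 64495) - (-115 - 233) = -184828*(-138587) - 1*(-348) = 25614758036 + 348 = 25614758384)
1/X = 1/25614758384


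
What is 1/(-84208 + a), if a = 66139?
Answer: -1/18069 ≈ -5.5343e-5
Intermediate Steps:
1/(-84208 + a) = 1/(-84208 + 66139) = 1/(-18069) = -1/18069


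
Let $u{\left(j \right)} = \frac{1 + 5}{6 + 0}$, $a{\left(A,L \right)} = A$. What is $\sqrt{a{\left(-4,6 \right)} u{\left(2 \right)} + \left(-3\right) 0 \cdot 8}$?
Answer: $2 i \approx 2.0 i$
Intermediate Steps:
$u{\left(j \right)} = 1$ ($u{\left(j \right)} = \frac{6}{6} = 6 \cdot \frac{1}{6} = 1$)
$\sqrt{a{\left(-4,6 \right)} u{\left(2 \right)} + \left(-3\right) 0 \cdot 8} = \sqrt{\left(-4\right) 1 + \left(-3\right) 0 \cdot 8} = \sqrt{-4 + 0 \cdot 8} = \sqrt{-4 + 0} = \sqrt{-4} = 2 i$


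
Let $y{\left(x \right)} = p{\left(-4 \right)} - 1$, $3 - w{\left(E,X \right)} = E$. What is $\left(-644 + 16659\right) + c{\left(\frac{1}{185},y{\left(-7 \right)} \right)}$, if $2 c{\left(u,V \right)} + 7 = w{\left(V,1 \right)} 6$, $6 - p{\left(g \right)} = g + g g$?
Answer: $\frac{32083}{2} \approx 16042.0$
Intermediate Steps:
$p{\left(g \right)} = 6 - g - g^{2}$ ($p{\left(g \right)} = 6 - \left(g + g g\right) = 6 - \left(g + g^{2}\right) = 6 - g - g^{2}$)
$w{\left(E,X \right)} = 3 - E$
$y{\left(x \right)} = -7$ ($y{\left(x \right)} = \left(6 - -4 - \left(-4\right)^{2}\right) - 1 = \left(6 + 4 - 16\right) - 1 = -6 - 1 = -7$)
$c{\left(u,V \right)} = \frac{11}{2} - 3 V$ ($c{\left(u,V \right)} = - \frac{7}{2} + \frac{\left(3 - V\right) 6}{2} = - \frac{7}{2} + \frac{18 - 6 V}{2} = - \frac{7}{2} - \left(-9 + 3 V\right) = \frac{11}{2} - 3 V$)
$\left(-644 + 16659\right) + c{\left(\frac{1}{185},y{\left(-7 \right)} \right)} = \left(-644 + 16659\right) + \left(\frac{11}{2} - -21\right) = 16015 + \left(\frac{11}{2} + 21\right) = 16015 + \frac{53}{2} = \frac{32083}{2}$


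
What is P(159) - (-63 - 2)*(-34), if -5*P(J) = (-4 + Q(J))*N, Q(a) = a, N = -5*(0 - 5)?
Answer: -2985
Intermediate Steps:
N = 25 (N = -5*(-5) = 25)
P(J) = 20 - 5*J (P(J) = -(-4 + J)*25/5 = -(-100 + 25*J)/5 = 20 - 5*J)
P(159) - (-63 - 2)*(-34) = (20 - 5*159) - (-63 - 2)*(-34) = (20 - 795) - (-65)*(-34) = -775 - 1*2210 = -775 - 2210 = -2985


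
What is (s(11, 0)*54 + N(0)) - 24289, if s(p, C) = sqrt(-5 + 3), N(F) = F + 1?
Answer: -24288 + 54*I*sqrt(2) ≈ -24288.0 + 76.368*I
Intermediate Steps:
N(F) = 1 + F
s(p, C) = I*sqrt(2) (s(p, C) = sqrt(-2) = I*sqrt(2))
(s(11, 0)*54 + N(0)) - 24289 = ((I*sqrt(2))*54 + (1 + 0)) - 24289 = (54*I*sqrt(2) + 1) - 24289 = (1 + 54*I*sqrt(2)) - 24289 = -24288 + 54*I*sqrt(2)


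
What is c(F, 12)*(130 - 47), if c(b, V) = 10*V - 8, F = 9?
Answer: 9296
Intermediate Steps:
c(b, V) = -8 + 10*V
c(F, 12)*(130 - 47) = (-8 + 10*12)*(130 - 47) = (-8 + 120)*83 = 112*83 = 9296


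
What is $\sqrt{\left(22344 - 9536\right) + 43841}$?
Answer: $\sqrt{56649} \approx 238.01$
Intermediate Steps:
$\sqrt{\left(22344 - 9536\right) + 43841} = \sqrt{12808 + 43841} = \sqrt{56649}$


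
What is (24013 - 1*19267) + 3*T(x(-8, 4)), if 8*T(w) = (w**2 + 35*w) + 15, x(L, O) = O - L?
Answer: 39705/8 ≈ 4963.1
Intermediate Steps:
T(w) = 15/8 + w**2/8 + 35*w/8 (T(w) = ((w**2 + 35*w) + 15)/8 = (15 + w**2 + 35*w)/8 = 15/8 + w**2/8 + 35*w/8)
(24013 - 1*19267) + 3*T(x(-8, 4)) = (24013 - 1*19267) + 3*(15/8 + (4 - 1*(-8))**2/8 + 35*(4 - 1*(-8))/8) = (24013 - 19267) + 3*(15/8 + (4 + 8)**2/8 + 35*(4 + 8)/8) = 4746 + 3*(15/8 + (1/8)*12**2 + (35/8)*12) = 4746 + 3*(15/8 + (1/8)*144 + 105/2) = 4746 + 3*(15/8 + 18 + 105/2) = 4746 + 3*(579/8) = 4746 + 1737/8 = 39705/8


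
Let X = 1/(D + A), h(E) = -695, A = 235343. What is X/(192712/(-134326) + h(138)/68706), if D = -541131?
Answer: 2307250539/1019331091169174 ≈ 2.2635e-6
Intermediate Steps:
X = -1/305788 (X = 1/(-541131 + 235343) = 1/(-305788) = -1/305788 ≈ -3.2702e-6)
X/(192712/(-134326) + h(138)/68706) = -1/(305788*(192712/(-134326) - 695/68706)) = -1/(305788*(192712*(-1/134326) - 695*1/68706)) = -1/(305788*(-96356/67163 - 695/68706)) = -1/(305788*(-6666913621/4614501078)) = -1/305788*(-4614501078/6666913621) = 2307250539/1019331091169174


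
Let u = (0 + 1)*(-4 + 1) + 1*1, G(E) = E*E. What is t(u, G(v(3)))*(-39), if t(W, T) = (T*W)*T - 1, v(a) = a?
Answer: 6357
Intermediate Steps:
G(E) = E²
u = -2 (u = 1*(-3) + 1 = -3 + 1 = -2)
t(W, T) = -1 + W*T² (t(W, T) = W*T² - 1 = -1 + W*T²)
t(u, G(v(3)))*(-39) = (-1 - 2*(3²)²)*(-39) = (-1 - 2*9²)*(-39) = (-1 - 2*81)*(-39) = (-1 - 162)*(-39) = -163*(-39) = 6357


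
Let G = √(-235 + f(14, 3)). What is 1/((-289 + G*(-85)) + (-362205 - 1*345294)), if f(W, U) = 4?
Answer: I/(-707788*I + 85*√231) ≈ -1.4128e-6 + 2.5788e-9*I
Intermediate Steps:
G = I*√231 (G = √(-235 + 4) = √(-231) = I*√231 ≈ 15.199*I)
1/((-289 + G*(-85)) + (-362205 - 1*345294)) = 1/((-289 + (I*√231)*(-85)) + (-362205 - 1*345294)) = 1/((-289 - 85*I*√231) + (-362205 - 345294)) = 1/((-289 - 85*I*√231) - 707499) = 1/(-707788 - 85*I*√231)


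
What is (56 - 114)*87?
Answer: -5046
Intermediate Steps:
(56 - 114)*87 = -58*87 = -5046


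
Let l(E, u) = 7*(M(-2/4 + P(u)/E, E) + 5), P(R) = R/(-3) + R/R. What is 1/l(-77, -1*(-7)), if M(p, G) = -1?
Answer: 1/28 ≈ 0.035714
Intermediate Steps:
P(R) = 1 - R/3 (P(R) = R*(-⅓) + 1 = -R/3 + 1 = 1 - R/3)
l(E, u) = 28 (l(E, u) = 7*(-1 + 5) = 7*4 = 28)
1/l(-77, -1*(-7)) = 1/28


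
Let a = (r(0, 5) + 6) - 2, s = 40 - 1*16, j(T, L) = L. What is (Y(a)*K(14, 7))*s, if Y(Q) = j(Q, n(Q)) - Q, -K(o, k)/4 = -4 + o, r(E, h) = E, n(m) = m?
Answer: 0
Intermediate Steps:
K(o, k) = 16 - 4*o (K(o, k) = -4*(-4 + o) = 16 - 4*o)
s = 24 (s = 40 - 16 = 24)
a = 4 (a = (0 + 6) - 2 = 6 - 2 = 4)
Y(Q) = 0 (Y(Q) = Q - Q = 0)
(Y(a)*K(14, 7))*s = (0*(16 - 4*14))*24 = (0*(16 - 56))*24 = (0*(-40))*24 = 0*24 = 0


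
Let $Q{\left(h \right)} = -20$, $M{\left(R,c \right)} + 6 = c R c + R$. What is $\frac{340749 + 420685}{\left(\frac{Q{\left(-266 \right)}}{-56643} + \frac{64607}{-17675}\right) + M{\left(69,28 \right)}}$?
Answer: $\frac{381160544822925}{27109218704087} \approx 14.06$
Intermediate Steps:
$M{\left(R,c \right)} = -6 + R + R c^{2}$ ($M{\left(R,c \right)} = -6 + \left(c R c + R\right) = -6 + \left(R c c + R\right) = -6 + \left(R c^{2} + R\right) = -6 + \left(R + R c^{2}\right) = -6 + R + R c^{2}$)
$\frac{340749 + 420685}{\left(\frac{Q{\left(-266 \right)}}{-56643} + \frac{64607}{-17675}\right) + M{\left(69,28 \right)}} = \frac{340749 + 420685}{\left(- \frac{20}{-56643} + \frac{64607}{-17675}\right) + \left(-6 + 69 + 69 \cdot 28^{2}\right)} = \frac{761434}{\left(\left(-20\right) \left(- \frac{1}{56643}\right) + 64607 \left(- \frac{1}{17675}\right)\right) + \left(-6 + 69 + 69 \cdot 784\right)} = \frac{761434}{\left(\frac{20}{56643} - \frac{64607}{17675}\right) + \left(-6 + 69 + 54096\right)} = \frac{761434}{- \frac{3659180801}{1001165025} + 54159} = \frac{761434}{\frac{54218437408174}{1001165025}} = 761434 \cdot \frac{1001165025}{54218437408174} = \frac{381160544822925}{27109218704087}$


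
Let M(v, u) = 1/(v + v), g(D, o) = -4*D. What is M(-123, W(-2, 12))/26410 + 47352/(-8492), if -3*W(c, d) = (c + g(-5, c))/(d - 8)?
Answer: -76909830803/13792833780 ≈ -5.5761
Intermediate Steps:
W(c, d) = -(20 + c)/(3*(-8 + d)) (W(c, d) = -(c - 4*(-5))/(3*(d - 8)) = -(c + 20)/(3*(-8 + d)) = -(20 + c)/(3*(-8 + d)))
M(v, u) = 1/(2*v)
M(-123, W(-2, 12))/26410 + 47352/(-8492) = ((½)/(-123))/26410 + 47352/(-8492) = ((½)*(-1/123))*(1/26410) + 47352*(-1/8492) = -1/246*1/26410 - 11838/2123 = -1/6496860 - 11838/2123 = -76909830803/13792833780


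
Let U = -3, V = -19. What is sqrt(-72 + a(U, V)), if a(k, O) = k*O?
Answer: I*sqrt(15) ≈ 3.873*I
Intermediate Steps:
a(k, O) = O*k
sqrt(-72 + a(U, V)) = sqrt(-72 - 19*(-3)) = sqrt(-72 + 57) = sqrt(-15) = I*sqrt(15)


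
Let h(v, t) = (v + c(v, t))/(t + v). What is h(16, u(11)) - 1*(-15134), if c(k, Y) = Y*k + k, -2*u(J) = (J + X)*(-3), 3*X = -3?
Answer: 469426/31 ≈ 15143.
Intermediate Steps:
X = -1 (X = (⅓)*(-3) = -1)
u(J) = -3/2 + 3*J/2 (u(J) = -(J - 1)*(-3)/2 = -(-1 + J)*(-3)/2 = -(3 - 3*J)/2 = -3/2 + 3*J/2)
c(k, Y) = k + Y*k
h(v, t) = (v + v*(1 + t))/(t + v)
h(16, u(11)) - 1*(-15134) = 16*(2 + (-3/2 + (3/2)*11))/((-3/2 + (3/2)*11) + 16) - 1*(-15134) = 16*(2 + (-3/2 + 33/2))/((-3/2 + 33/2) + 16) + 15134 = 16*(2 + 15)/(15 + 16) + 15134 = 16*17/31 + 15134 = 16*(1/31)*17 + 15134 = 272/31 + 15134 = 469426/31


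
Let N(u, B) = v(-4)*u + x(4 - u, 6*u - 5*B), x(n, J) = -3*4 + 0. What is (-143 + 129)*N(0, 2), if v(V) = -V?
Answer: 168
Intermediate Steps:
x(n, J) = -12 (x(n, J) = -12 + 0 = -12)
N(u, B) = -12 + 4*u (N(u, B) = (-1*(-4))*u - 12 = 4*u - 12 = -12 + 4*u)
(-143 + 129)*N(0, 2) = (-143 + 129)*(-12 + 4*0) = -14*(-12 + 0) = -14*(-12) = 168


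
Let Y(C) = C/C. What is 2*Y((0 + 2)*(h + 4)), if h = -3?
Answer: 2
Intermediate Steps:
Y(C) = 1
2*Y((0 + 2)*(h + 4)) = 2*1 = 2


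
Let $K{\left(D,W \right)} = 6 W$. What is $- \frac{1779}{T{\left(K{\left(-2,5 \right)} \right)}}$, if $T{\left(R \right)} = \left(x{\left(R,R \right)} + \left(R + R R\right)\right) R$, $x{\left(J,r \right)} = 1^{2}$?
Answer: $- \frac{593}{9310} \approx -0.063695$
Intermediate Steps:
$x{\left(J,r \right)} = 1$
$T{\left(R \right)} = R \left(1 + R + R^{2}\right)$ ($T{\left(R \right)} = \left(1 + \left(R + R R\right)\right) R = \left(1 + \left(R + R^{2}\right)\right) R = \left(1 + R + R^{2}\right) R = R \left(1 + R + R^{2}\right)$)
$- \frac{1779}{T{\left(K{\left(-2,5 \right)} \right)}} = - \frac{1779}{6 \cdot 5 \left(1 + 6 \cdot 5 + \left(6 \cdot 5\right)^{2}\right)} = - \frac{1779}{30 \left(1 + 30 + 30^{2}\right)} = - \frac{1779}{30 \left(1 + 30 + 900\right)} = - \frac{1779}{30 \cdot 931} = - \frac{1779}{27930} = \left(-1779\right) \frac{1}{27930} = - \frac{593}{9310}$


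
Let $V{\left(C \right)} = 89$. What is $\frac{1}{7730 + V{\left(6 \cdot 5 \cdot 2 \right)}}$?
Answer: $\frac{1}{7819} \approx 0.00012789$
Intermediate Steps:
$\frac{1}{7730 + V{\left(6 \cdot 5 \cdot 2 \right)}} = \frac{1}{7730 + 89} = \frac{1}{7819}$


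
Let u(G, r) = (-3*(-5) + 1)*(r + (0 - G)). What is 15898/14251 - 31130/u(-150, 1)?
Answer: -202612031/17215208 ≈ -11.769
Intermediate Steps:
u(G, r) = -16*G + 16*r (u(G, r) = (15 + 1)*(r - G) = 16*(r - G) = -16*G + 16*r)
15898/14251 - 31130/u(-150, 1) = 15898/14251 - 31130/(-16*(-150) + 16*1) = 15898*(1/14251) - 31130/(2400 + 16) = 15898/14251 - 31130/2416 = 15898/14251 - 31130*1/2416 = 15898/14251 - 15565/1208 = -202612031/17215208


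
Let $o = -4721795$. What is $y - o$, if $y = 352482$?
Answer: $5074277$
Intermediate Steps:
$y - o = 352482 - -4721795 = 352482 + 4721795 = 5074277$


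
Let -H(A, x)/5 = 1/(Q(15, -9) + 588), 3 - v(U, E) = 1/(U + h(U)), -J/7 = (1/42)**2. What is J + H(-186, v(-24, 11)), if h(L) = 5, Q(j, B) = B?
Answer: -613/48636 ≈ -0.012604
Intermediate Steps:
J = -1/252 (J = -7*(1/42)**2 = -7*1/1764 = -1/252 ≈ -0.0039683)
v(U, E) = 3 - 1/(5 + U) (v(U, E) = 3 - 1/(U + 5) = 3 - 1/(5 + U))
H(A, x) = -5/579 (H(A, x) = -5/(-9 + 588) = -5/579)
J + H(-186, v(-24, 11)) = -1/252 - 5/579 = -613/48636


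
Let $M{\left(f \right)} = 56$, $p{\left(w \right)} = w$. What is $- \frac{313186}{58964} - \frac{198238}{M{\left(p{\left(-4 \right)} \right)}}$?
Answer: $- \frac{1463305481}{412748} \approx -3545.3$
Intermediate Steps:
$- \frac{313186}{58964} - \frac{198238}{M{\left(p{\left(-4 \right)} \right)}} = - \frac{313186}{58964} - \frac{198238}{56} = \left(-313186\right) \frac{1}{58964} - \frac{99119}{28} = - \frac{156593}{29482} - \frac{99119}{28} = - \frac{1463305481}{412748}$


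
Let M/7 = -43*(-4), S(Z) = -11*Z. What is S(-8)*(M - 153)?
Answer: 92488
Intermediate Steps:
M = 1204 (M = 7*(-43*(-4)) = 7*172 = 1204)
S(-8)*(M - 153) = (-11*(-8))*(1204 - 153) = 88*1051 = 92488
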